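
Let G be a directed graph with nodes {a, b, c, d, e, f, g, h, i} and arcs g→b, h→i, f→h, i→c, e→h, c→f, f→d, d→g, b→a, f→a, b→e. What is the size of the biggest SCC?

8

{b, c, d, e, f, g, h, i} are all mutually reachable — one SCC of size 8.
{a} is an SCC by itself.
The largest has 8 vertices.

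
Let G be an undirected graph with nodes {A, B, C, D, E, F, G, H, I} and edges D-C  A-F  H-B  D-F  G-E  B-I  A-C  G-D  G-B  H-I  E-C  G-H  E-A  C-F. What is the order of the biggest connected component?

9

Starting from A we can reach A, B, C, D, E, F, G, H, I. That is one component of size 9.
The largest has 9 vertices.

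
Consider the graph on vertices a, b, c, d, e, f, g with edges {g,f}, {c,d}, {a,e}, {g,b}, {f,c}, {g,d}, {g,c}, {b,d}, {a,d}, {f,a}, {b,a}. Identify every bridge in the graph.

The edges on the cycle g-f-c-d-a-b-g are not bridges since each lies on that cycle.
But removing a–e disconnects a from e — this is a bridge.

a-e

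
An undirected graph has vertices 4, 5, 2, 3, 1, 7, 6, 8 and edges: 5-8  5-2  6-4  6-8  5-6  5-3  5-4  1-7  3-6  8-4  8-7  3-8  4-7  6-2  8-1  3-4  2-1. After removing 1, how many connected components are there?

1

With 1 gone, the remaining components are: {2, 3, 4, 5, 6, 7, 8}.
That is 1 component.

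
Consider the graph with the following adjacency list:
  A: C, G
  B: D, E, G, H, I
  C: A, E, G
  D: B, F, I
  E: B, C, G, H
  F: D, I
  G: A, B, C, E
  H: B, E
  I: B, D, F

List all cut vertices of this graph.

B

Removing B increases the component count from 1 to 2, so B is a cut vertex.
By contrast removing F leaves 1 component; it is not a cut vertex. No other vertex is a cut vertex either.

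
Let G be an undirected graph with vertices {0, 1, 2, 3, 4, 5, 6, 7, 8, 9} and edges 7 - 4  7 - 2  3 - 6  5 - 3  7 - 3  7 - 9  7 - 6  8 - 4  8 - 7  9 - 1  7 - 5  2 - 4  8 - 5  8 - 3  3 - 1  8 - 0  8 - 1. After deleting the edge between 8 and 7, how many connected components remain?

8 and 7 are still connected via 8-5-7, so the component count stays at 1.

1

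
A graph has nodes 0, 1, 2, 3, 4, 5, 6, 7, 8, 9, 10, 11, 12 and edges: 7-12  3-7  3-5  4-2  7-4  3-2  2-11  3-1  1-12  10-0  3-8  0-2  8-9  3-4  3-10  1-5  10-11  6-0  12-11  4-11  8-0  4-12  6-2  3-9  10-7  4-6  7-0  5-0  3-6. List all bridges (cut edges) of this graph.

none

The edges on the cycle 3-10-7-4-2-3 are not bridges since each lies on that cycle.
Every edge lies on some cycle, so there are no bridges.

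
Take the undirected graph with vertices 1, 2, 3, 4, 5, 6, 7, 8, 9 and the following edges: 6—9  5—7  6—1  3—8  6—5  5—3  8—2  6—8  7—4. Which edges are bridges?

1-6, 2-8, 4-7, 5-7, 6-9

The edges on the cycle 6-5-3-8-6 are not bridges since each lies on that cycle.
But removing 6—1 disconnects 6 from 1; removing 8—2 disconnects 8 from 2; removing 6—9 disconnects 6 from 9; removing 5—7 disconnects 5 from 7 — these are bridges.
In total 5 edges are bridges.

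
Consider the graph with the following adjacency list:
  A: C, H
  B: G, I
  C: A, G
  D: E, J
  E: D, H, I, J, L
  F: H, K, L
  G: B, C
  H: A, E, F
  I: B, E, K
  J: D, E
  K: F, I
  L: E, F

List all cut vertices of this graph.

E

Removing E increases the component count from 1 to 2, so E is a cut vertex.
By contrast removing K leaves 1 component; it is not a cut vertex. No other vertex is a cut vertex either.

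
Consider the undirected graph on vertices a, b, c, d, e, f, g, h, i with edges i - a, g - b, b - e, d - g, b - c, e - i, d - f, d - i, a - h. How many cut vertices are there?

4

Removing a increases the component count from 1 to 2, so a is a cut vertex.
Removing b increases the component count from 1 to 2, so b is a cut vertex.
Removing d increases the component count from 1 to 2, so d is a cut vertex.
Likewise i is a cut vertex.
By contrast removing h leaves 1 component; it is not a cut vertex. No other vertex is a cut vertex either.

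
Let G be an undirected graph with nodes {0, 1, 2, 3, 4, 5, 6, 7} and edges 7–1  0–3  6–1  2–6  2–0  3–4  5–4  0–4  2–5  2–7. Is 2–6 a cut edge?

No

After removing 2–6, the path 2-7-1-6 still connects them, so the edge is not a bridge.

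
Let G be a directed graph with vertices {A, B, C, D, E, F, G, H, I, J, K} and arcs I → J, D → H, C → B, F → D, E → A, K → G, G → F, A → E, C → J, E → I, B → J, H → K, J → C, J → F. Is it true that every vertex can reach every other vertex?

No

There is no directed path from G to A, so the graph is not strongly connected.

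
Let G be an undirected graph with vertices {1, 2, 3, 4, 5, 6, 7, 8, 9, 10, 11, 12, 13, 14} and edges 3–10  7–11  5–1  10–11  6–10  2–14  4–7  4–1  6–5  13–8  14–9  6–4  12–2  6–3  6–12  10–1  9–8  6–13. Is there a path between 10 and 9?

From 10 we can reach 1, 2, 3, 4, 5, 6, 7, 8, 9, 10, 11, 12, 13, 14, which includes 9.

Yes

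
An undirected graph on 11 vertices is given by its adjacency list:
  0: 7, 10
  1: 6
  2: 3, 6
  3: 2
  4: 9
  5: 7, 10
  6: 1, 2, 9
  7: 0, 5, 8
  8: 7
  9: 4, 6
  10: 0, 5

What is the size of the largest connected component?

6

Starting from 0 we can reach 0, 5, 7, 8, 10. That is one component of size 5.
Starting from 1 we can reach 1, 2, 3, 4, 6, 9. That is one component of size 6.
The largest has 6 vertices.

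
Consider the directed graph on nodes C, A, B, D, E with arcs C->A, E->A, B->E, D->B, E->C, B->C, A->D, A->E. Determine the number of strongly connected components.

{A, B, C, D, E} are all mutually reachable — one SCC of size 5.
That gives 1 strongly connected component.

1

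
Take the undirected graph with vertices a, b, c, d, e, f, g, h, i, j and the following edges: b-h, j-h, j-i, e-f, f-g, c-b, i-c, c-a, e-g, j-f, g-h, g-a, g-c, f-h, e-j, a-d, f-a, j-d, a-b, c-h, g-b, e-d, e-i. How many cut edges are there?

0

The edges on the cycle g-c-a-g are not bridges since each lies on that cycle.
Every edge lies on some cycle, so there are no bridges.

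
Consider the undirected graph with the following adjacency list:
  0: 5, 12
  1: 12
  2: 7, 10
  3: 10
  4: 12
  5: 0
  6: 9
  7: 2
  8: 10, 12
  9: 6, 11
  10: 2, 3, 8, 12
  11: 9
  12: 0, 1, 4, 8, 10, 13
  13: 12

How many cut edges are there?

10

The edges on the cycle 8-12-10-8 are not bridges since each lies on that cycle.
But removing 12-13 disconnects 12 from 13; removing 10-3 disconnects 10 from 3; removing 2-7 disconnects 2 from 7; removing 6-9 disconnects 6 from 9 — these are bridges.
In total 10 edges are bridges.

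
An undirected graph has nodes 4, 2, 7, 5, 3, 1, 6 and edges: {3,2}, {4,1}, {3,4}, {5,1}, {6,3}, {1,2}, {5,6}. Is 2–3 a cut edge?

No

After removing 2–3, the path 2-1-4-3 still connects them, so the edge is not a bridge.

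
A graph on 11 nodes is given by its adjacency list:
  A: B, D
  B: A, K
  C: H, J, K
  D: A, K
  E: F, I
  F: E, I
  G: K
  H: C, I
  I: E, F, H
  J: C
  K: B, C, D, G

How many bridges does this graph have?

The edges on the cycle I-F-E-I are not bridges since each lies on that cycle.
But removing K-C disconnects K from C; removing C-J disconnects C from J; removing I-H disconnects I from H; removing K-G disconnects K from G — these are bridges.
In total 5 edges are bridges.

5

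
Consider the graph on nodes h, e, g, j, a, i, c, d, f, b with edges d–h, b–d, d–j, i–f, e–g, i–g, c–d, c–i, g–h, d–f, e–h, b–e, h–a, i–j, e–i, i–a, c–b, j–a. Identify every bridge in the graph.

The edges on the cycle e-i-g-h-e are not bridges since each lies on that cycle.
Every edge lies on some cycle, so there are no bridges.

none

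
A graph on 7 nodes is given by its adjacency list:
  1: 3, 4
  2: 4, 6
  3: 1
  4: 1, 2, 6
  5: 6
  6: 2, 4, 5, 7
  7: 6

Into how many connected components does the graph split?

Starting from 1 we can reach 1, 2, 3, 4, 5, 6, 7. That is one component of size 7.
Total: 1 component.

1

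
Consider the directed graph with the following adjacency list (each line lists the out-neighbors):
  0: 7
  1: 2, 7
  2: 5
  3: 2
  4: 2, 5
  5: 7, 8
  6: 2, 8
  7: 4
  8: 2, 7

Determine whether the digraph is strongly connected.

No

There is no directed path from 1 to 3, so the graph is not strongly connected.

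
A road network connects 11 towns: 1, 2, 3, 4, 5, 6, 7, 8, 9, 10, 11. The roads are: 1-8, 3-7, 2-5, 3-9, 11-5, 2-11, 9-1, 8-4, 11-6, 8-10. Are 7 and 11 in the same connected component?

The component containing 7 is {1, 3, 4, 7, 8, 9, 10}, and 11 is not in it.

No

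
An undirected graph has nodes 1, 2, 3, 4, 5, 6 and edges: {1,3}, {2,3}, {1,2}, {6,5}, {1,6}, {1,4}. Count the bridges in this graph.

The edges on the cycle 1-2-3-1 are not bridges since each lies on that cycle.
But removing 6-5 disconnects 6 from 5; removing 6-1 disconnects 6 from 1; removing 1-4 disconnects 1 from 4 — these are bridges.
That makes 3 bridges.

3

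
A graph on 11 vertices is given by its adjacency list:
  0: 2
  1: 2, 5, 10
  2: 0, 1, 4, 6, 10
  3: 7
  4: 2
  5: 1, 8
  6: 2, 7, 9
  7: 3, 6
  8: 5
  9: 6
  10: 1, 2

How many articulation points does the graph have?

5

Removing 1 increases the component count from 1 to 2, so 1 is a cut vertex.
Removing 2 increases the component count from 1 to 4, so 2 is a cut vertex.
Removing 5 increases the component count from 1 to 2, so 5 is a cut vertex.
Likewise 6, 7 are cut vertices.
By contrast removing 3 leaves 1 component; it is not a cut vertex. No other vertex is a cut vertex either.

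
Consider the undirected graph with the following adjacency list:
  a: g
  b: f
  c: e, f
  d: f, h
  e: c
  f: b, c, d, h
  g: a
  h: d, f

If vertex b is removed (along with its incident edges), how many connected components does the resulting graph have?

2

With b gone, the remaining components are: {a, g}; {c, d, e, f, h}.
That is 2 components.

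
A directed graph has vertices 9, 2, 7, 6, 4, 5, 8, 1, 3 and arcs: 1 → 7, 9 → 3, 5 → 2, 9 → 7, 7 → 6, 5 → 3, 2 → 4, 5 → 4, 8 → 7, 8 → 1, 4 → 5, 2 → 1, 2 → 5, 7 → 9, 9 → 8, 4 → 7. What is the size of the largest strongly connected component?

{1, 7, 8, 9} are all mutually reachable — one SCC of size 4.
{2, 4, 5} are all mutually reachable — one SCC of size 3.
{3} is an SCC by itself.
{6} is an SCC by itself.
The largest has 4 vertices.

4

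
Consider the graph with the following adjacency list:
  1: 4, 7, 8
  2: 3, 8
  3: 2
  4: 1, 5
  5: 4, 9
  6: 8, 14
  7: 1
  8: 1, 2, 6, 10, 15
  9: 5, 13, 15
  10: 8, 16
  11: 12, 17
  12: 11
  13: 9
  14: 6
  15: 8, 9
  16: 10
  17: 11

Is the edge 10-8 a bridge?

Yes

Removing 10-8 leaves no path between 10 and 8: the component count goes from 2 to 3. So it is a bridge.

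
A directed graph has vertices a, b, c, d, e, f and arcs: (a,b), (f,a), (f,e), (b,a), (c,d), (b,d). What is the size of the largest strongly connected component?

2

{a, b} are all mutually reachable — one SCC of size 2.
{c} is an SCC by itself.
{d} is an SCC by itself.
{e} is an SCC by itself.
{f} is an SCC by itself.
The largest has 2 vertices.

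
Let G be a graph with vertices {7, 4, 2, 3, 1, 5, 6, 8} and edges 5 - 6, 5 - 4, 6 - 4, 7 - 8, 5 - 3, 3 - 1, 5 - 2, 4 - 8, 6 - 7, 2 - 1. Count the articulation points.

1

Removing 5 increases the component count from 1 to 2, so 5 is a cut vertex.
By contrast removing 7 leaves 1 component; it is not a cut vertex. No other vertex is a cut vertex either.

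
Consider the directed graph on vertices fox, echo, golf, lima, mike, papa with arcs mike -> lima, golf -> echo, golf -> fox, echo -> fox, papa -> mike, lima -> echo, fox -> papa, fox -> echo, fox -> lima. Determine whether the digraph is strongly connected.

No

There is no directed path from lima to golf, so the graph is not strongly connected.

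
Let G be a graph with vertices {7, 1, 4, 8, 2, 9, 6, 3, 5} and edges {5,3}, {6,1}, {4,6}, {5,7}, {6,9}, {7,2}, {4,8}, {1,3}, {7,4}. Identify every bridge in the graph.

The edges on the cycle 5-7-4-6-1-3-5 are not bridges since each lies on that cycle.
But removing 2–7 disconnects 2 from 7; removing 6–9 disconnects 6 from 9; removing 4–8 disconnects 4 from 8 — these are bridges.

2-7, 4-8, 6-9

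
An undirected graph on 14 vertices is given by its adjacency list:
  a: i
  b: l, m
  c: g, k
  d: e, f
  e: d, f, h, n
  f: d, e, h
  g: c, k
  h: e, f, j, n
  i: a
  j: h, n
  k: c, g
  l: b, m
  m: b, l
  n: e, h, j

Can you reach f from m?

No

The component containing m is {b, l, m}, and f is not in it.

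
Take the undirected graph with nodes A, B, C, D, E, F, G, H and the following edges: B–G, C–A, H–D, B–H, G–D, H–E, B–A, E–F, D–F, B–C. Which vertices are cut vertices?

B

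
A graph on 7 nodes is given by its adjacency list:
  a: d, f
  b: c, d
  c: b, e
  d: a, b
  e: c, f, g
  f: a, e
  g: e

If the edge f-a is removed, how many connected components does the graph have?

f and a are still connected via f-e-c-b-d-a, so the component count stays at 1.

1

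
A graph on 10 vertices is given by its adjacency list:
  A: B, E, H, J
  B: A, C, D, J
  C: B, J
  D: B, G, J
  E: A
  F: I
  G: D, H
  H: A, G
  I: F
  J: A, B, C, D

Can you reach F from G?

The component containing G is {A, B, C, D, E, G, H, J}, and F is not in it.

No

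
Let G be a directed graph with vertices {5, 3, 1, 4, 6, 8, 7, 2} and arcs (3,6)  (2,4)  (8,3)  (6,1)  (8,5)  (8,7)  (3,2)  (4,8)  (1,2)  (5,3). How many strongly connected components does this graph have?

{1, 2, 3, 4, 5, 6, 8} are all mutually reachable — one SCC of size 7.
{7} is an SCC by itself.
That gives 2 strongly connected components.

2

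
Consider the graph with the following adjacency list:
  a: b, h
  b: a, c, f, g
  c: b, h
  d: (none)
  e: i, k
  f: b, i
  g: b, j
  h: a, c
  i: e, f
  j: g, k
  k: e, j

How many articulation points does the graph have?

1

Removing b increases the component count from 2 to 3, so b is a cut vertex.
By contrast removing a leaves 2 components; it is not a cut vertex. No other vertex is a cut vertex either.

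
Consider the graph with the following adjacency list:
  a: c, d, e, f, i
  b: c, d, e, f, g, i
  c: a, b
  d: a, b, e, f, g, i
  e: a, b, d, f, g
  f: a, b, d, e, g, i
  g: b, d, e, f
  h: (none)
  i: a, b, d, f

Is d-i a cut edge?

No

After removing d-i, the path d-f-i still connects them, so the edge is not a bridge.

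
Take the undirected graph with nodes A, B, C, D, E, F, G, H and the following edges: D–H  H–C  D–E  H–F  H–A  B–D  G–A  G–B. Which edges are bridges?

C-H, D-E, F-H

The edges on the cycle G-B-D-H-A-G are not bridges since each lies on that cycle.
But removing H–C disconnects H from C; removing D–E disconnects D from E; removing H–F disconnects H from F — these are bridges.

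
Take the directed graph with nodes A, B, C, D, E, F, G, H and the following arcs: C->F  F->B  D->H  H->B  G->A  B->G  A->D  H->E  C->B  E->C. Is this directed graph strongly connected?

From G we can reach every vertex (A, B, C, D, E, F, G, H), and every vertex can reach G (A, B, C, D, E, F, G, H). So the whole graph is one strongly connected component.

Yes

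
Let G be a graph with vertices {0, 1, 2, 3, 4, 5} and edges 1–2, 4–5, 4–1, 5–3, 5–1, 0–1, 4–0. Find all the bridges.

The edges on the cycle 4-0-1-4 are not bridges since each lies on that cycle.
But removing 5–3 disconnects 5 from 3; removing 1–2 disconnects 1 from 2 — these are bridges.

1-2, 3-5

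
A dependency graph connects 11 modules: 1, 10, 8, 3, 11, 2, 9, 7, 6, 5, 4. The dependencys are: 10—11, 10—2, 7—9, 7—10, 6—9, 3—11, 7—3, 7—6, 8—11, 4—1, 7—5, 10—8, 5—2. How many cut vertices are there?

Removing 7 increases the component count from 2 to 3, so 7 is a cut vertex.
By contrast removing 6 leaves 2 components; it is not a cut vertex. No other vertex is a cut vertex either.

1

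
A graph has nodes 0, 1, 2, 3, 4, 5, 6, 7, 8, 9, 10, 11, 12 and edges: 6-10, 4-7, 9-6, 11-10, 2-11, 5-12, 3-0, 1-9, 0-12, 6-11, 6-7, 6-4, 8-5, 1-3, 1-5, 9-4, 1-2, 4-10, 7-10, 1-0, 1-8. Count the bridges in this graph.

0

The edges on the cycle 9-6-7-4-9 are not bridges since each lies on that cycle.
Every edge lies on some cycle, so there are no bridges.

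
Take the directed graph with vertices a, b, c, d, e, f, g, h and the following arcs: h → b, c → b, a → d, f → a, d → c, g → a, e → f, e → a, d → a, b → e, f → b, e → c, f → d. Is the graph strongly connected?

There is no directed path from a to h, so the graph is not strongly connected.

No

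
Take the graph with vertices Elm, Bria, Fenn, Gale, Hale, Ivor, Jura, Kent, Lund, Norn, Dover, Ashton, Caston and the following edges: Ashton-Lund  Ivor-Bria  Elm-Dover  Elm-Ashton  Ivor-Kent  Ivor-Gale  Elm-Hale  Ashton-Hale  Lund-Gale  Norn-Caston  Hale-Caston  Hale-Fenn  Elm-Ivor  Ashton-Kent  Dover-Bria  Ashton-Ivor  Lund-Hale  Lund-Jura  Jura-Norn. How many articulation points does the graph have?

Removing Hale increases the component count from 1 to 2, so Hale is a cut vertex.
By contrast removing Dover leaves 1 component; it is not a cut vertex. No other vertex is a cut vertex either.

1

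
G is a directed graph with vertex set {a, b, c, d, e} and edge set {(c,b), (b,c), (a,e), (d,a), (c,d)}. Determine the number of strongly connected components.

{b, c} are all mutually reachable — one SCC of size 2.
{d} is an SCC by itself.
{a} is an SCC by itself.
{e} is an SCC by itself.
That gives 4 strongly connected components.

4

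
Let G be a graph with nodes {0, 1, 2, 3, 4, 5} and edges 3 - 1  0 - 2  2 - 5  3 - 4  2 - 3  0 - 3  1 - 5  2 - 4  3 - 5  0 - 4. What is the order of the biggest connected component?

6

Starting from 0 we can reach 0, 1, 2, 3, 4, 5. That is one component of size 6.
The largest has 6 vertices.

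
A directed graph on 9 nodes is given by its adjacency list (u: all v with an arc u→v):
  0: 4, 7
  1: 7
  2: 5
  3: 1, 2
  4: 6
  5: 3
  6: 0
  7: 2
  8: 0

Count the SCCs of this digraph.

{1, 2, 3, 5, 7} are all mutually reachable — one SCC of size 5.
{0, 4, 6} are all mutually reachable — one SCC of size 3.
{8} is an SCC by itself.
That gives 3 strongly connected components.

3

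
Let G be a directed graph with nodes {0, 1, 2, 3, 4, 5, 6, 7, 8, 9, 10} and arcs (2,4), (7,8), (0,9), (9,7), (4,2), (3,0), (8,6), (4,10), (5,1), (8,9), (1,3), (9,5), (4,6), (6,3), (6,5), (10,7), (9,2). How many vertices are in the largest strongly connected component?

{0, 1, 2, 3, 4, 5, 6, 7, 8, 9, 10} are all mutually reachable — one SCC of size 11.
The largest has 11 vertices.

11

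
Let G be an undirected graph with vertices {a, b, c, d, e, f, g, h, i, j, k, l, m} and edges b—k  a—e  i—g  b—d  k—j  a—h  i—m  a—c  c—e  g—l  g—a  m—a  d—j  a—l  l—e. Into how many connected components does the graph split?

3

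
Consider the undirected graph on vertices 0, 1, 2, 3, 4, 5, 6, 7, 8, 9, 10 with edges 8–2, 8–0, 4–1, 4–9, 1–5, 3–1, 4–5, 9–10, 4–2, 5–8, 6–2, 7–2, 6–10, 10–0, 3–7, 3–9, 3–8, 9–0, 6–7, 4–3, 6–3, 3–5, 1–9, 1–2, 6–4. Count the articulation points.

Removing 7, for instance, still leaves 1 component. No single vertex removal increases the component count — the graph has no articulation points.

0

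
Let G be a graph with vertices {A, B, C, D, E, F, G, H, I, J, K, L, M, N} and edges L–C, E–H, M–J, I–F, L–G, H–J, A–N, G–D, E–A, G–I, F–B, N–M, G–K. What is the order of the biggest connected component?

Starting from A we can reach A, E, H, J, M, N. That is one component of size 6.
Starting from B we can reach B, C, D, F, G, I, K, L. That is one component of size 8.
The largest has 8 vertices.

8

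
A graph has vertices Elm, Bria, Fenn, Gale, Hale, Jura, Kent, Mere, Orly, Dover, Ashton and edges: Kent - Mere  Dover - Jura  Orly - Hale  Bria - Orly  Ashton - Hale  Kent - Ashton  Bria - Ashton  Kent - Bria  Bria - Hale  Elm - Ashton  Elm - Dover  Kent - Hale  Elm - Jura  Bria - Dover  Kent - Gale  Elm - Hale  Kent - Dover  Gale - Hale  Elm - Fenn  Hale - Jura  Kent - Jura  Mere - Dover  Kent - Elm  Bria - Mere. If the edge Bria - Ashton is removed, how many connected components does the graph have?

Bria and Ashton are still connected via Bria-Kent-Ashton, so the component count stays at 1.

1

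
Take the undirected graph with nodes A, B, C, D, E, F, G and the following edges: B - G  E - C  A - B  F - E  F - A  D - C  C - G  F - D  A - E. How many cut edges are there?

0

The edges on the cycle F-D-C-G-B-A-F are not bridges since each lies on that cycle.
Every edge lies on some cycle, so there are no bridges.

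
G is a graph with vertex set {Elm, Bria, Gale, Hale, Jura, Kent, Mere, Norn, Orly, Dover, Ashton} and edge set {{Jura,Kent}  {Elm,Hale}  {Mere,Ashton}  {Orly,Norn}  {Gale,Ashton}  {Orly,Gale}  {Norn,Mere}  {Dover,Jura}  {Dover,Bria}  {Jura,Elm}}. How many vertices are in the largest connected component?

Starting from Gale we can reach Gale, Mere, Norn, Orly, Ashton. That is one component of size 5.
Starting from Elm we can reach Elm, Bria, Hale, Jura, Kent, Dover. That is one component of size 6.
The largest has 6 vertices.

6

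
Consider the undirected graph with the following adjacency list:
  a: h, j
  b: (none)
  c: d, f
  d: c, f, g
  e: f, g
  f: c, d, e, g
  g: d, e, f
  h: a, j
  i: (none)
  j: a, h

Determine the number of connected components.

b is isolated — a component by itself.
i is isolated — a component by itself.
Starting from a we can reach a, h, j. That is one component of size 3.
Starting from c we can reach c, d, e, f, g. That is one component of size 5.
Total: 4 components.

4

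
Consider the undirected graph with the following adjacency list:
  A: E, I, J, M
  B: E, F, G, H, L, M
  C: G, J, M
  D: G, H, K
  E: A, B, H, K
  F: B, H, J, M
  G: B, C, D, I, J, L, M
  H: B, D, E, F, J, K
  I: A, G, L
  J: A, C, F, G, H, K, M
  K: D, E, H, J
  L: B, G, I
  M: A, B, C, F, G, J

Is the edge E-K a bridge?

No

After removing E-K, the path E-H-K still connects them, so the edge is not a bridge.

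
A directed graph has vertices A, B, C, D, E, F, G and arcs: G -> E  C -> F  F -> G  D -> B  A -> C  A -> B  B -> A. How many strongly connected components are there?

{A, B} are all mutually reachable — one SCC of size 2.
{F} is an SCC by itself.
{G} is an SCC by itself.
{E} is an SCC by itself.
{D} is an SCC by itself.
(and 1 more singleton SCC)
That gives 6 strongly connected components.

6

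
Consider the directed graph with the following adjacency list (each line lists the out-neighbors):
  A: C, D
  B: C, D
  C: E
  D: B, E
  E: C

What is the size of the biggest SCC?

2

{B, D} are all mutually reachable — one SCC of size 2.
{C, E} are all mutually reachable — one SCC of size 2.
{A} is an SCC by itself.
The largest has 2 vertices.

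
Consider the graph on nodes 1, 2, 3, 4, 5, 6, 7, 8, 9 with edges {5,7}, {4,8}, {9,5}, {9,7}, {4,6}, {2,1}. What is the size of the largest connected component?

3 is isolated — a component by itself.
Starting from 1 we can reach 1, 2. That is one component of size 2.
Starting from 4 we can reach 4, 6, 8. That is one component of size 3.
Starting from 5 we can reach 5, 7, 9. That is one component of size 3.
The largest has 3 vertices.

3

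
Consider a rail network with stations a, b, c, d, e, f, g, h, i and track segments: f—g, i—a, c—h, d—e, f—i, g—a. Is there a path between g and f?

From g we can reach a, f, g, i, which includes f.

Yes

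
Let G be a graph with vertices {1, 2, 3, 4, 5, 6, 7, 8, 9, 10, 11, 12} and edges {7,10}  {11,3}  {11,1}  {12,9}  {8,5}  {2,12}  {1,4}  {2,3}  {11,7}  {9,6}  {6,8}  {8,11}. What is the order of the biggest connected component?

Starting from 1 we can reach 1, 2, 3, 4, 5, 6, 7, 8, 9, 10, 11, 12. That is one component of size 12.
The largest has 12 vertices.

12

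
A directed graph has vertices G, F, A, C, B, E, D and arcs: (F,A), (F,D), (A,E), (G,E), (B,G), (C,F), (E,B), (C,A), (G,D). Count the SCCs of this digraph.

{B, E, G} are all mutually reachable — one SCC of size 3.
{A} is an SCC by itself.
{D} is an SCC by itself.
{C} is an SCC by itself.
{F} is an SCC by itself.
That gives 5 strongly connected components.

5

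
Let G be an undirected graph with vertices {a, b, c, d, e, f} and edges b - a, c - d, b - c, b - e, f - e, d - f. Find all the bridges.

a-b

The edges on the cycle b-c-d-f-e-b are not bridges since each lies on that cycle.
But removing b - a disconnects b from a — this is a bridge.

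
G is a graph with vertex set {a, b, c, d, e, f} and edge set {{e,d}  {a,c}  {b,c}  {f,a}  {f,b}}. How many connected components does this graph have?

2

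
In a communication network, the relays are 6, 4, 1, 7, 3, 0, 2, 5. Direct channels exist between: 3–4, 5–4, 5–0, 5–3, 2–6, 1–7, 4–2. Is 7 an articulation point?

Deleting 7 leaves 2 components (was 2), so 7 is not a cut vertex.

No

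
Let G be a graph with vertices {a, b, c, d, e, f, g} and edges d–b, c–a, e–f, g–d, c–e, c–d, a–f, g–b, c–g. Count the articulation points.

Removing c increases the component count from 1 to 2, so c is a cut vertex.
By contrast removing a leaves 1 component; it is not a cut vertex. No other vertex is a cut vertex either.

1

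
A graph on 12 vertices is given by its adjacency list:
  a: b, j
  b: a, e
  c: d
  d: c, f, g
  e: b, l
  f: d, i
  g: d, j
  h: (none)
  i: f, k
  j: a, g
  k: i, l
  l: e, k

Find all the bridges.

c-d

The edges on the cycle a-j-g-d-f-i-k-l-e-b-a are not bridges since each lies on that cycle.
But removing c-d disconnects c from d — this is a bridge.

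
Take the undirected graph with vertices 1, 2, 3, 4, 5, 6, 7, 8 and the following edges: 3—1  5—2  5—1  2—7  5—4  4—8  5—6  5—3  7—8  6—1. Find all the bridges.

The edges on the cycle 5-3-1-5 are not bridges since each lies on that cycle.
Every edge lies on some cycle, so there are no bridges.

none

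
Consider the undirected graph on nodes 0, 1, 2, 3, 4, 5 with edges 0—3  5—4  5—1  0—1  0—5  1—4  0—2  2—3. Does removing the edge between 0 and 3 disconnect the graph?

After removing 0—3, the path 0-2-3 still connects them, so the edge is not a bridge.

No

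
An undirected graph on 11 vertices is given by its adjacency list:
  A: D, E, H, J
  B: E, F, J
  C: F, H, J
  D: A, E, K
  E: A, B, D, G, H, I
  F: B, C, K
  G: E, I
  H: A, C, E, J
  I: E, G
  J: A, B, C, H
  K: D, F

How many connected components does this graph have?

1

Starting from A we can reach A, B, C, D, E, F, G, H, I, J, K. That is one component of size 11.
Total: 1 component.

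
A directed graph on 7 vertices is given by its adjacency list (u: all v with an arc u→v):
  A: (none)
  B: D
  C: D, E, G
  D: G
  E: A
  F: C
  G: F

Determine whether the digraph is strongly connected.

There is no directed path from F to B, so the graph is not strongly connected.

No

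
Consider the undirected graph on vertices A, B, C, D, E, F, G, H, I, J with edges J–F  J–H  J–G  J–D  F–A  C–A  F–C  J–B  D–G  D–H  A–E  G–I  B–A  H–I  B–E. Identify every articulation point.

Removing J increases the component count from 1 to 2, so J is a cut vertex.
By contrast removing F leaves 1 component; it is not a cut vertex. No other vertex is a cut vertex either.

J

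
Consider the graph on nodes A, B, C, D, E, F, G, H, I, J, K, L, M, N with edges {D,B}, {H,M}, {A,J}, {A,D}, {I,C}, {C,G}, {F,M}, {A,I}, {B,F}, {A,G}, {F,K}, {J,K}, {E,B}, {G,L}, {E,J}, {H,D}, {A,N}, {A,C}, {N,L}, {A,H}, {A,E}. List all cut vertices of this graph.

A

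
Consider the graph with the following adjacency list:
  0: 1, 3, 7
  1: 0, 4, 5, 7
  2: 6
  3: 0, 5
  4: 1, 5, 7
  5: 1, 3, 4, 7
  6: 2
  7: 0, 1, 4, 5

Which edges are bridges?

The edges on the cycle 5-7-4-5 are not bridges since each lies on that cycle.
But removing 2-6 disconnects 2 from 6 — this is a bridge.

2-6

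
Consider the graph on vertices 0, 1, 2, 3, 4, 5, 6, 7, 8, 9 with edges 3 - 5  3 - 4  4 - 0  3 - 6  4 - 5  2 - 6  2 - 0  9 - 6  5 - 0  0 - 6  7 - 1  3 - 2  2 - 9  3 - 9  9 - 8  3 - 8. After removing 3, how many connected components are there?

2

With 3 gone, the remaining components are: {1, 7}; {0, 2, 4, 5, 6, 8, 9}.
That is 2 components.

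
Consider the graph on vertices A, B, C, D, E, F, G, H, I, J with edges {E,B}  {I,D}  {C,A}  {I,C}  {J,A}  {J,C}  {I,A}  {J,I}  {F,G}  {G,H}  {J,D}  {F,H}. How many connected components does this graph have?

3

Starting from B we can reach B, E. That is one component of size 2.
Starting from F we can reach F, G, H. That is one component of size 3.
Starting from A we can reach A, C, D, I, J. That is one component of size 5.
Total: 3 components.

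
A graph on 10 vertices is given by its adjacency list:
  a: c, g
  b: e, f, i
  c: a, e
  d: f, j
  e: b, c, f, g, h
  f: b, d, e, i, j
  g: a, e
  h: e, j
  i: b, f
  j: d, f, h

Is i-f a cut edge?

After removing i-f, the path i-b-f still connects them, so the edge is not a bridge.

No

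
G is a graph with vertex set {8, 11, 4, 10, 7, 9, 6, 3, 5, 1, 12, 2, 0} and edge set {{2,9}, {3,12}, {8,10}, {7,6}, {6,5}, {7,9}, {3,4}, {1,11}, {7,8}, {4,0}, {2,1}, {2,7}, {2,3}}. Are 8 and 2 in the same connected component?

Yes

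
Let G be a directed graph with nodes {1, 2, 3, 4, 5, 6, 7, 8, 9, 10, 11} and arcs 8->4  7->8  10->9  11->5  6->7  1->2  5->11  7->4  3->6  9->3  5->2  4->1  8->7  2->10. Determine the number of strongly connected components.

2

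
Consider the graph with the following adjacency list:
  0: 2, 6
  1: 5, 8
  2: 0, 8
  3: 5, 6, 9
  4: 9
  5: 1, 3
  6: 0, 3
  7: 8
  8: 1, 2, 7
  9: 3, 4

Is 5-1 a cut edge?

After removing 5-1, the path 5-3-6-0-2-8-1 still connects them, so the edge is not a bridge.

No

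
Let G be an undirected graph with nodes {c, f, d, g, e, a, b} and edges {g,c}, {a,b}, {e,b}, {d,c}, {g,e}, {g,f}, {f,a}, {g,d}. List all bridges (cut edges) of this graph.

The edges on the cycle g-d-c-g are not bridges since each lies on that cycle.
Every edge lies on some cycle, so there are no bridges.

none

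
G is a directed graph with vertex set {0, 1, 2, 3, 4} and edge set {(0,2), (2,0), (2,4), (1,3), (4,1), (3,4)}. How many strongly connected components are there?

2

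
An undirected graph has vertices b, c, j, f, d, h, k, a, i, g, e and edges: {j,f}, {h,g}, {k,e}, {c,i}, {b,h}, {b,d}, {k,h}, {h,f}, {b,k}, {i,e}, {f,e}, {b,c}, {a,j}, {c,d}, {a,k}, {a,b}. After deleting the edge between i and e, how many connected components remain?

1

i and e are still connected via i-c-b-k-e, so the component count stays at 1.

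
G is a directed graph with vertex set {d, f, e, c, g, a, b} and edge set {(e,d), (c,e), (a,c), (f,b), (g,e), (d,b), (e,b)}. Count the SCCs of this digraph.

7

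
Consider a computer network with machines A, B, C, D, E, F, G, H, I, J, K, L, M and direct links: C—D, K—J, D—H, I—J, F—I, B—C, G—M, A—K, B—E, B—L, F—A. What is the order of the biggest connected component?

6

Starting from G we can reach G, M. That is one component of size 2.
Starting from A we can reach A, F, I, J, K. That is one component of size 5.
Starting from B we can reach B, C, D, E, H, L. That is one component of size 6.
The largest has 6 vertices.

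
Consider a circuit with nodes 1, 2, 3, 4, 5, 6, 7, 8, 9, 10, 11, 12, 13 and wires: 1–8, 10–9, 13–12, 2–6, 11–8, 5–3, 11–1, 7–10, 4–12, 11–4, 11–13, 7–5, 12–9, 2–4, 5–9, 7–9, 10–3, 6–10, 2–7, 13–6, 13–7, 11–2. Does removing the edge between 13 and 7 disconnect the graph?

No

After removing 13–7, the path 13-11-2-7 still connects them, so the edge is not a bridge.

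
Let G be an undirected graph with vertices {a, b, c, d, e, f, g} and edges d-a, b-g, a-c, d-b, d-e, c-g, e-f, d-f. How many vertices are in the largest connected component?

Starting from a we can reach a, b, c, d, e, f, g. That is one component of size 7.
The largest has 7 vertices.

7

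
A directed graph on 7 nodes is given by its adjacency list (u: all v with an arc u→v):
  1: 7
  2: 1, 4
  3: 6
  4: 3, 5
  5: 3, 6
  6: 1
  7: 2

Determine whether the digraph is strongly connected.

From 6 we can reach every vertex (1, 2, 3, 4, 5, 6, 7), and every vertex can reach 6 (1, 2, 3, 4, 5, 6, 7). So the whole graph is one strongly connected component.

Yes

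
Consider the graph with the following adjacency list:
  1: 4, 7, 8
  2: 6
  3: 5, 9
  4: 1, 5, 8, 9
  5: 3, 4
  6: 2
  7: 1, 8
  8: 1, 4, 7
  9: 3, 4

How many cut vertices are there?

1

Removing 4 increases the component count from 2 to 3, so 4 is a cut vertex.
By contrast removing 9 leaves 2 components; it is not a cut vertex. No other vertex is a cut vertex either.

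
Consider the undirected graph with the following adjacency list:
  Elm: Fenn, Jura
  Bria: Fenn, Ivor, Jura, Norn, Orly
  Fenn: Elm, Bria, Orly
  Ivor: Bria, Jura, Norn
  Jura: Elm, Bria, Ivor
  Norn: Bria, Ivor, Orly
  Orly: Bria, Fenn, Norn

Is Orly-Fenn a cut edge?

No

After removing Orly-Fenn, the path Orly-Bria-Fenn still connects them, so the edge is not a bridge.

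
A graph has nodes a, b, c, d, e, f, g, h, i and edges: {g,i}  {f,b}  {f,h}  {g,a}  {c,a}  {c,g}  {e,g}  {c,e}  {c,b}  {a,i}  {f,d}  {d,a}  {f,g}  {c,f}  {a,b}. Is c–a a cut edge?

After removing c–a, the path c-g-a still connects them, so the edge is not a bridge.

No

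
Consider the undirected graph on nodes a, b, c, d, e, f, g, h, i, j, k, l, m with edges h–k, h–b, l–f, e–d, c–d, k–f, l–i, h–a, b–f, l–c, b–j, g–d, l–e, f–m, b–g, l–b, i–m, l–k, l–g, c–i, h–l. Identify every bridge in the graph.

a-h, b-j

The edges on the cycle l-e-d-c-l are not bridges since each lies on that cycle.
But removing j–b disconnects j from b; removing h–a disconnects h from a — these are bridges.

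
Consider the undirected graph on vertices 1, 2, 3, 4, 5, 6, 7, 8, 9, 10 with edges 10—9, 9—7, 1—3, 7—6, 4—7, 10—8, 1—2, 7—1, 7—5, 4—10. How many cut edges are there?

6

The edges on the cycle 4-10-9-7-4 are not bridges since each lies on that cycle.
But removing 7—6 disconnects 7 from 6; removing 5—7 disconnects 5 from 7; removing 1—2 disconnects 1 from 2; removing 8—10 disconnects 8 from 10 — these are bridges.
In total 6 edges are bridges.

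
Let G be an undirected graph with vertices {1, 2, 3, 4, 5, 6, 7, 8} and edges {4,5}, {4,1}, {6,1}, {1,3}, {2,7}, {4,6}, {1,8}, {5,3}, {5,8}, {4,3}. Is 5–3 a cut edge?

After removing 5–3, the path 5-4-3 still connects them, so the edge is not a bridge.

No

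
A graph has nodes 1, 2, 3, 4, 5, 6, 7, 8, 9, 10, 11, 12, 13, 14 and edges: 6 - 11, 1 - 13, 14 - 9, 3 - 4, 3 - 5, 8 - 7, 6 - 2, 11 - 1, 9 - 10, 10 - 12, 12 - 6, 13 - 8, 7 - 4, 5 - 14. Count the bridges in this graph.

The edges on the cycle 3-5-14-9-10-12-6-11-1-13-8-7-4-3 are not bridges since each lies on that cycle.
But removing 2 - 6 disconnects 2 from 6 — this is a bridge.

1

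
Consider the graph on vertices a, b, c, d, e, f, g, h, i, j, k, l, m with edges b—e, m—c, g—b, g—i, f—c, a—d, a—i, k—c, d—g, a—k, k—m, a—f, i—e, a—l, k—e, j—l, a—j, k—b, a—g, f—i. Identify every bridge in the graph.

The edges on the cycle a-j-l-a are not bridges since each lies on that cycle.
Every edge lies on some cycle, so there are no bridges.

none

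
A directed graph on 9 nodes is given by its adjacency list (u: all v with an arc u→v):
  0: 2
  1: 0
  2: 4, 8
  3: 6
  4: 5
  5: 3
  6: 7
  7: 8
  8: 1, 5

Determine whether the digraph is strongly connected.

From 6 we can reach every vertex (0, 1, 2, 3, 4, 5, 6, 7, 8), and every vertex can reach 6 (0, 1, 2, 3, 4, 5, 6, 7, 8). So the whole graph is one strongly connected component.

Yes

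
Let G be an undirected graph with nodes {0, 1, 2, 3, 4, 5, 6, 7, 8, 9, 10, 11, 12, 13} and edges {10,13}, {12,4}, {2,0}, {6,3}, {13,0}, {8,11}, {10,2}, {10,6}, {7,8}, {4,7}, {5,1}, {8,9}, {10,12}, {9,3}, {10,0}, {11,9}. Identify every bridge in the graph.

The edges on the cycle 10-13-0-10 are not bridges since each lies on that cycle.
But removing 5–1 disconnects 5 from 1 — this is a bridge.

1-5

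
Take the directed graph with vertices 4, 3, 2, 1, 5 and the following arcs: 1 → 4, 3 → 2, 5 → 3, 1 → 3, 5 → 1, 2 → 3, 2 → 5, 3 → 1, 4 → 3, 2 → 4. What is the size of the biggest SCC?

5

{1, 2, 3, 4, 5} are all mutually reachable — one SCC of size 5.
The largest has 5 vertices.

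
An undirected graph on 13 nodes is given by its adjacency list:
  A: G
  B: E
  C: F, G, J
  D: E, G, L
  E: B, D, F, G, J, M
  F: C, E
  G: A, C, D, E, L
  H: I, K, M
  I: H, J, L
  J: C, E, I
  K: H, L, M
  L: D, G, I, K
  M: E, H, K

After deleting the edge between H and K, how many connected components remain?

1

H and K are still connected via H-M-K, so the component count stays at 1.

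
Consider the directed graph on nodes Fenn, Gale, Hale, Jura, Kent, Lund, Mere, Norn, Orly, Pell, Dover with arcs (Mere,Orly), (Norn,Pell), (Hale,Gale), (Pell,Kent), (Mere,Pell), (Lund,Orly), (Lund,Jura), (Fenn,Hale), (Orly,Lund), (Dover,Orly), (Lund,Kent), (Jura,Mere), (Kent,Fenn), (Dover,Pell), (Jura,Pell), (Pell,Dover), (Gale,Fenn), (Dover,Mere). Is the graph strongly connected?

There is no directed path from Jura to Norn, so the graph is not strongly connected.

No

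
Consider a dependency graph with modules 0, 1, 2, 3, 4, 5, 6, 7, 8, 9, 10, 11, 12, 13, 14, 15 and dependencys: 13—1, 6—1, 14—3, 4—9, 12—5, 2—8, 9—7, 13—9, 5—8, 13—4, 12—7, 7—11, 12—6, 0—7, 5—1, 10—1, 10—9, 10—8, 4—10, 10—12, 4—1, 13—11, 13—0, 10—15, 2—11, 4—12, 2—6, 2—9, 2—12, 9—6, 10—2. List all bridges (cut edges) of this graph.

The edges on the cycle 10-2-8-5-12-10 are not bridges since each lies on that cycle.
But removing 14—3 disconnects 14 from 3; removing 15—10 disconnects 15 from 10 — these are bridges.

10-15, 14-3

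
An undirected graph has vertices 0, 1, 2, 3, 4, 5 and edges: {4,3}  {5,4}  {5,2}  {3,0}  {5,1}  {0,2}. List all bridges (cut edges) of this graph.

1-5

The edges on the cycle 5-4-3-0-2-5 are not bridges since each lies on that cycle.
But removing 5-1 disconnects 5 from 1 — this is a bridge.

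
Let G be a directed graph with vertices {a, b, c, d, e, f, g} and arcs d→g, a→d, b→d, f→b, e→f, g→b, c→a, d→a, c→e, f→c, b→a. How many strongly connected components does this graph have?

2

{a, b, d, g} are all mutually reachable — one SCC of size 4.
{c, e, f} are all mutually reachable — one SCC of size 3.
That gives 2 strongly connected components.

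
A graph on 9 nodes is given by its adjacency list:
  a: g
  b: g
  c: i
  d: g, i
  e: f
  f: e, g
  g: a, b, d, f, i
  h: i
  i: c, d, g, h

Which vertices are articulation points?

Removing f increases the component count from 1 to 2, so f is a cut vertex.
Removing g increases the component count from 1 to 4, so g is a cut vertex.
Removing i increases the component count from 1 to 3, so i is a cut vertex.
By contrast removing h leaves 1 component; it is not a cut vertex. No other vertex is a cut vertex either.

f, g, i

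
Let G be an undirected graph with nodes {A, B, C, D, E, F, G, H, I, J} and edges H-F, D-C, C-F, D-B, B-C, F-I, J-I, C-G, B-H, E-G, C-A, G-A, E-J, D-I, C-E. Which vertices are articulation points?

none

Removing C, for instance, still leaves 1 component. No single vertex removal increases the component count — the graph has no articulation points.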